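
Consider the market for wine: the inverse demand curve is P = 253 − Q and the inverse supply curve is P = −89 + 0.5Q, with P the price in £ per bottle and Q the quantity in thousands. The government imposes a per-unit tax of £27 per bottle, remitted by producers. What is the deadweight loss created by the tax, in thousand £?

Deadweight loss = £243 thousand.

Rewrite in direct form: Qd = 253 − P and Qs = 2P + 178.
Without the tax, 253 − P = 2P + 178 gives 3P = 75, so P* = £25 and Q* = 228.
With the tax collected from producers, supply shifts: Qs = 2(P − 27) + 178.
Solving gives Q = 210 with consumers paying £43 and producers receiving £16 (the £27 wedge).
Quantity falls by |ΔQ| = |228 − 210| = 18.
DWL = ½ · t · |ΔQ| = ½ · 27 · 18 = £243.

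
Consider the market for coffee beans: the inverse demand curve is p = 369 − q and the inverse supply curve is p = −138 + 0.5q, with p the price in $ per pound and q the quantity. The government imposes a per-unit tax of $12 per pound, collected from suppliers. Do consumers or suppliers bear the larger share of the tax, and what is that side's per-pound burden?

Inverting to q(p) form: qd = 369 − p; qs = 2p + 276.
Before the tax: set 369 − p = 2p + 276 → p* = $31, q* = 338.
With the tax collected from suppliers, supply shifts: qs = 2(p − 12) + 276.
Solving gives q = 330 with consumers paying $39 and suppliers receiving $27 (the $12 wedge).
Per-pound burden: consumers $8, suppliers $4.
Consumers take the larger share because demand is less price-elastic here (demand slope 1 vs supply slope 2).

Consumers bear the larger share: $8 per pound.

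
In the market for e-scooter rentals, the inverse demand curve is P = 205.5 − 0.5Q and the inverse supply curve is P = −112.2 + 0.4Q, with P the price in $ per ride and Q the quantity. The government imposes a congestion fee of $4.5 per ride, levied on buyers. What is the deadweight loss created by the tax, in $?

Inverting to Q(P) form: Qd = 411 − 2P; Qs = 2.5P + 280.5.
Before the tax: set 411 − 2P = 2.5P + 280.5 → P* = $29, Q* = 353.
With the tax collected from buyers, demand (in seller-price terms) shifts: Qd = 411 − 2(P + 4.5).
New equilibrium: buyers pay $31.5, suppliers receive $27, Q = 348. (Wedge: Pb − Ps = 4.5.)
Quantity falls by |ΔQ| = |353 − 348| = 5.
DWL = ½ · t · |ΔQ| = ½ · 4.5 · 5 = $11.25.

Deadweight loss = $11.25.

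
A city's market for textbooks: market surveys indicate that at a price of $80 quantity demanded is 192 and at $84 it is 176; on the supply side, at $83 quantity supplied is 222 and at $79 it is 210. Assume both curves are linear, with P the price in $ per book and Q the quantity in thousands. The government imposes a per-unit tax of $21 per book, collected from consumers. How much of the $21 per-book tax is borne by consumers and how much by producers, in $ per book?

Consumers bear $9 per book; producers bear $12 per book.

Demand slope: (176 − 192)/(84 − 80) = -4, so Qd = 512 − 4P.
Supply slope: (210 − 222)/(79 − 83) = 3, so Qs = 3P − 27.
Before the tax: set 512 − 4P = 3P − 27 → P* = $77, Q* = 204.
With the tax collected from consumers, demand (in seller-price terms) shifts: Qd = 512 − 4(P + 21).
Solving gives Q = 168 with consumers paying $86 and producers receiving $65 (the $21 wedge).
Burden on consumers: $9; on producers: $12. (They sum to $21.)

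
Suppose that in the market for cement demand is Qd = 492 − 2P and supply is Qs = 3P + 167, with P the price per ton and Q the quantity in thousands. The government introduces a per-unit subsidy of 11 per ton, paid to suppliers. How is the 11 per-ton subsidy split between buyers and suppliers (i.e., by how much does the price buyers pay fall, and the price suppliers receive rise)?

Buyers gain 6.6 per ton; suppliers gain 4.4 per ton.

Without the subsidy, 492 − 2P = 3P + 167 gives 5P = 325, so P* = 65 and Q* = 362.
With a per-unit subsidy paid to suppliers, each receives P + 11 per unit sold, so supply becomes Qs = 3(P + 11) + 167.
Solving gives Q = 375.2 with buyers paying 58.4 and suppliers receiving 69.4 (the 11 wedge).
Gain to buyers: 6.6; to suppliers: 4.4. (They sum to 11.)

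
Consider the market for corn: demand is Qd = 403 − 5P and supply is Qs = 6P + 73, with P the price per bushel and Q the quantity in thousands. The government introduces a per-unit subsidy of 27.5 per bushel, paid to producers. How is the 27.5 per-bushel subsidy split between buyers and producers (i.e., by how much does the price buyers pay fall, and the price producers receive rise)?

Buyers gain 15 per bushel; producers gain 12.5 per bushel.

Before the subsidy: set 403 − 5P = 6P + 73 → P* = 30, Q* = 253.
With a per-unit subsidy paid to producers, each receives P + 27.5 per unit sold, so supply becomes Qs = 6(P + 27.5) + 73.
New equilibrium: buyers pay 15, producers receive 42.5, Q = 328. (Wedge: Pb − Ps = −27.5.)
Gain to buyers: 15; to producers: 12.5. (They sum to 27.5.)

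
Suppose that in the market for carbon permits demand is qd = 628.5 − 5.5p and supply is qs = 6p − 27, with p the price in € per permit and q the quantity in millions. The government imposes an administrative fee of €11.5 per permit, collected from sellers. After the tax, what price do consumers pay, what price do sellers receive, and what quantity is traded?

Without the tax, 628.5 − 5.5p = 6p − 27 gives 11.5p = 655.5, so p* = €57 and q* = 315.
With the tax collected from sellers, supply shifts: qs = 6(p − 11.5) − 27.
New equilibrium: consumers pay €63, sellers receive €51.5, q = 282. (Wedge: pb − ps = 11.5.)
The less price-elastic side of the market bears the larger share of a per-unit tax.

Consumers pay €63; sellers receive €51.5; quantity = 282.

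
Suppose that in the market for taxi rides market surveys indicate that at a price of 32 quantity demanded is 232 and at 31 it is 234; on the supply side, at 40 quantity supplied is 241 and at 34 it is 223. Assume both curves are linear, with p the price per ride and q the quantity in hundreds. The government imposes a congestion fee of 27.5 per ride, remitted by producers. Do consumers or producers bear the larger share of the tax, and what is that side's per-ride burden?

Consumers bear the larger share: 16.5 per ride.

Demand slope: (234 − 232)/(31 − 32) = -2, so qd = 296 − 2p.
Supply slope: (223 − 241)/(34 − 40) = 3, so qs = 3p + 121.
Before the tax: set 296 − 2p = 3p + 121 → p* = 35, q* = 226.
With the tax collected from producers, supply shifts: qs = 3(p − 27.5) + 121.
Solving gives q = 193 with consumers paying 51.5 and producers receiving 24 (the 27.5 wedge).
Per-ride burden: consumers 16.5, producers 11.
Consumers take the larger share because demand is less price-elastic here (demand slope 2 vs supply slope 3).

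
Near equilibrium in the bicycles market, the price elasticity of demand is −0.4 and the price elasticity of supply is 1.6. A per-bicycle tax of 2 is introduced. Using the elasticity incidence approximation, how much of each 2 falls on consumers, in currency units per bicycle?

Incidence ratio: consumers' share ≈ εs / (εs + |εd|) = 1.6 / (1.6 + 0.4) = 0.8.
So consumers bear ≈ 0.8 × 2 = 1.6; suppliers bear 0.4.

Consumers bear ≈ 1.6 per bicycle.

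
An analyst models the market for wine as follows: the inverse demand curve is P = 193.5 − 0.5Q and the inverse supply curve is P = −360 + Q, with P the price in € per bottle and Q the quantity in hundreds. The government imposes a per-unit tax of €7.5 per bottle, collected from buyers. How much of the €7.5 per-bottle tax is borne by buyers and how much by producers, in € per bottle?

Buyers bear €2.5 per bottle; producers bear €5 per bottle.

Inverting to Q(P) form: Qd = 387 − 2P; Qs = P + 360.
Before the tax: set 387 − 2P = P + 360 → P* = €9, Q* = 369.
With the tax collected from buyers, demand (in seller-price terms) shifts: Qd = 387 − 2(P + 7.5).
Solving gives Q = 364 with buyers paying €11.5 and producers receiving €4 (the €7.5 wedge).
Burden on buyers: €2.5; on producers: €5. (They sum to €7.5.)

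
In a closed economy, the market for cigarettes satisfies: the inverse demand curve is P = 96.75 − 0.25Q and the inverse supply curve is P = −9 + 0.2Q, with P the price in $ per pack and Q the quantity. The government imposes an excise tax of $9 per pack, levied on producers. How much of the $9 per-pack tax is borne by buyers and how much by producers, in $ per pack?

Buyers bear $5 per pack; producers bear $4 per pack.

Inverting to Q(P) form: Qd = 387 − 4P; Qs = 5P + 45.
Without the tax, 387 − 4P = 5P + 45 gives 9P = 342, so P* = $38 and Q* = 235.
With the tax collected from producers, supply shifts: Qs = 5(P − 9) + 45.
New equilibrium: buyers pay $43, producers receive $34, Q = 215. (Wedge: Pb − Ps = 9.)
Burden on buyers: $5; on producers: $4. (They sum to $9.)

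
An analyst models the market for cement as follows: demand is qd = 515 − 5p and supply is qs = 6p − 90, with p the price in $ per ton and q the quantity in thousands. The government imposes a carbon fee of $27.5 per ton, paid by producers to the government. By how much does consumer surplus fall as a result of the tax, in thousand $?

Consumer surplus falls by $3037.5 thousand.

Before the tax: set 515 − 5p = 6p − 90 → p* = $55, q* = 240.
With the tax collected from producers, supply shifts: qs = 6(p − 27.5) − 90.
New equilibrium: buyers pay $70, producers receive $42.5, q = 165. (Wedge: pb − ps = 27.5.)
ΔCS is the trapezoid between Q = 165 and Q = 240 of height $15: ½ · (240 + 165) · 15 = $3037.5.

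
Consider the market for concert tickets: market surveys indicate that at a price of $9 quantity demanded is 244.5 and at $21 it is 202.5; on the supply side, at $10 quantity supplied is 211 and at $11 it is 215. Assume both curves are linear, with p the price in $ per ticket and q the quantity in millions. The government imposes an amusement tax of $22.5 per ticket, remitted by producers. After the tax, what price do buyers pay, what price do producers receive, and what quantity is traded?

Buyers pay $26; producers receive $3.5; quantity = 185.

Demand slope: (202.5 − 244.5)/(21 − 9) = -3.5, so qd = 276 − 3.5p.
Supply slope: (215 − 211)/(11 − 10) = 4, so qs = 4p + 171.
Before the tax: set 276 − 3.5p = 4p + 171 → p* = $14, q* = 227.
With the tax collected from producers, supply shifts: qs = 4(p − 22.5) + 171.
New equilibrium: buyers pay $26, producers receive $3.5, q = 185. (Wedge: pb − ps = 22.5.)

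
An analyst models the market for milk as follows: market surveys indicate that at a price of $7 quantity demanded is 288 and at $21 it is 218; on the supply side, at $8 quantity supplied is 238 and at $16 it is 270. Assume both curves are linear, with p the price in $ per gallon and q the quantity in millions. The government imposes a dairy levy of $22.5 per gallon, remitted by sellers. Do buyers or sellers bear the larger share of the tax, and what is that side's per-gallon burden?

Sellers bear the larger share: $12.5 per gallon.

Demand slope: (218 − 288)/(21 − 7) = -5, so qd = 323 − 5p.
Supply slope: (270 − 238)/(16 − 8) = 4, so qs = 4p + 206.
Without the tax, 323 − 5p = 4p + 206 gives 9p = 117, so p* = $13 and q* = 258.
With the tax collected from sellers, supply shifts: qs = 4(p − 22.5) + 206.
Solving gives q = 208 with buyers paying $23 and sellers receiving $0.5 (the $22.5 wedge).
Per-gallon burden: buyers $10, sellers $12.5.
Sellers take the larger share because supply is less price-elastic here (demand slope 5 vs supply slope 4).
The less price-elastic side of the market bears the larger share of a per-unit tax.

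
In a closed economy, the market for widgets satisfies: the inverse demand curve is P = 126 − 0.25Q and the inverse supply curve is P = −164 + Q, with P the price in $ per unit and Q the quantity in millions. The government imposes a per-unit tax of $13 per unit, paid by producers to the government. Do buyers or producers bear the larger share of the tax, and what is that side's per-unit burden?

Producers bear the larger share: $10.4 per unit.

Rewrite in direct form: Qd = 504 − 4P and Qs = P + 164.
Before the tax: set 504 − 4P = P + 164 → P* = $68, Q* = 232.
With the tax collected from producers, supply shifts: Qs = (P − 13) + 164.
New equilibrium: buyers pay $70.6, producers receive $57.6, Q = 221.6. (Wedge: Pb − Ps = 13.)
Per-unit burden: buyers $2.6, producers $10.4.
Producers take the larger share because supply is less price-elastic here (demand slope 4 vs supply slope 1).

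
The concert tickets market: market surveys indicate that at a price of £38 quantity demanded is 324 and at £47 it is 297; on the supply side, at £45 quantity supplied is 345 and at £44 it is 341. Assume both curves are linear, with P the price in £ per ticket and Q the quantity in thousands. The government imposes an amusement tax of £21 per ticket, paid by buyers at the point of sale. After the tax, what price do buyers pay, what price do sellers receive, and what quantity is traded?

Demand slope: (297 − 324)/(47 − 38) = -3, so Qd = 438 − 3P.
Supply slope: (341 − 345)/(44 − 45) = 4, so Qs = 4P + 165.
Before the tax: set 438 − 3P = 4P + 165 → P* = £39, Q* = 321.
With the tax collected from buyers, demand (in seller-price terms) shifts: Qd = 438 − 3(P + 21).
Solving gives Q = 285 with buyers paying £51 and sellers receiving £30 (the £21 wedge).
The less price-elastic side of the market bears the larger share of a per-unit tax.

Buyers pay £51; sellers receive £30; quantity = 285.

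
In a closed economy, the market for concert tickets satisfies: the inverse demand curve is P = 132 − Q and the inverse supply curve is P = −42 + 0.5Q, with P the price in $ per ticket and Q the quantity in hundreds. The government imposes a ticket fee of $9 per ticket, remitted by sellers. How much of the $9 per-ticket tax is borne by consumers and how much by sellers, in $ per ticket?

Consumers bear $6 per ticket; sellers bear $3 per ticket.

Inverting to Q(P) form: Qd = 132 − P; Qs = 2P + 84.
Before the tax: set 132 − P = 2P + 84 → P* = $16, Q* = 116.
With the tax collected from sellers, supply shifts: Qs = 2(P − 9) + 84.
Solving gives Q = 110 with consumers paying $22 and sellers receiving $13 (the $9 wedge).
Burden on consumers: $6; on sellers: $3. (They sum to $9.)
The less price-elastic side of the market bears the larger share of a per-unit tax.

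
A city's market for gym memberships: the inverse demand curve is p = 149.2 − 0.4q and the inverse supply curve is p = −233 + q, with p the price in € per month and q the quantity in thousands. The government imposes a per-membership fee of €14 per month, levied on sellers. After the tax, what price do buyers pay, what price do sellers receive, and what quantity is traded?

Rewrite in direct form: qd = 373 − 2.5p and qs = p + 233.
Before the tax: set 373 − 2.5p = p + 233 → p* = €40, q* = 273.
With the tax collected from sellers, supply shifts: qs = (p − 14) + 233.
New equilibrium: buyers pay €44, sellers receive €30, q = 263. (Wedge: pb − ps = 14.)

Buyers pay €44; sellers receive €30; quantity = 263.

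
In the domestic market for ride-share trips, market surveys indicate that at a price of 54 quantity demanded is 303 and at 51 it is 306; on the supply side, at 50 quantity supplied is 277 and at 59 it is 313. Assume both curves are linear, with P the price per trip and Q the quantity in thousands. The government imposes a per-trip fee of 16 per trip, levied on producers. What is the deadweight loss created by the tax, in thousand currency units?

Deadweight loss = 102.4 thousand.

Demand slope: (306 − 303)/(51 − 54) = -1, so Qd = 357 − P.
Supply slope: (313 − 277)/(59 − 50) = 4, so Qs = 4P + 77.
Without the tax, 357 − P = 4P + 77 gives 5P = 280, so P* = 56 and Q* = 301.
With the tax collected from producers, supply shifts: Qs = 4(P − 16) + 77.
New equilibrium: buyers pay 68.8, producers receive 52.8, Q = 288.2. (Wedge: Pb − Ps = 16.)
Quantity falls by |ΔQ| = |301 − 288.2| = 12.8.
DWL = ½ · t · |ΔQ| = ½ · 16 · 12.8 = 102.4.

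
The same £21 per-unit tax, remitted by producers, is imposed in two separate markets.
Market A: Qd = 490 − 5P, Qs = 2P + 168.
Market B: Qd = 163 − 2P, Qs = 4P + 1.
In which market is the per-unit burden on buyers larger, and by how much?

Market A: pre-tax P* = £46, Q* = 260; post-tax Q = 230; per-unit burden on buyers = £6.
Market B: pre-tax P* = £27, Q* = 109; post-tax Q = 81; per-unit burden on buyers = £14.
Difference: £6 vs £14 → market B is larger by £8.

Market B, by £8.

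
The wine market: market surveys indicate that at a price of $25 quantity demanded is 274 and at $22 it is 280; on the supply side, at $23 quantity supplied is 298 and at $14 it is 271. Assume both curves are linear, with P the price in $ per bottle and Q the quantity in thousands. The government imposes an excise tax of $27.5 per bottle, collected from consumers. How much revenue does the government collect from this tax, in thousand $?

Tax revenue = $6957.5 thousand.

Demand slope: (280 − 274)/(22 − 25) = -2, so Qd = 324 − 2P.
Supply slope: (271 − 298)/(14 − 23) = 3, so Qs = 3P + 229.
Without the tax, 324 − 2P = 3P + 229 gives 5P = 95, so P* = $19 and Q* = 286.
With the tax collected from consumers, demand (in seller-price terms) shifts: Qd = 324 − 2(P + 27.5).
Solving gives Q = 253 with consumers paying $35.5 and suppliers receiving $8 (the $27.5 wedge).
Revenue = t · Q = 27.5 · 253 = $6957.5.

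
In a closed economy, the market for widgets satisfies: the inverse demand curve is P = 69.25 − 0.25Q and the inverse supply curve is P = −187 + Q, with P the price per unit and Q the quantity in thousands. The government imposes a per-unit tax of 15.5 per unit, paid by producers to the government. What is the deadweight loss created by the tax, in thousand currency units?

Rewrite in direct form: Qd = 277 − 4P and Qs = P + 187.
Before the tax: set 277 − 4P = P + 187 → P* = 18, Q* = 205.
With the tax collected from producers, supply shifts: Qs = (P − 15.5) + 187.
Solving gives Q = 192.6 with consumers paying 21.1 and producers receiving 5.6 (the 15.5 wedge).
Quantity falls by |ΔQ| = |205 − 192.6| = 12.4.
DWL = ½ · t · |ΔQ| = ½ · 15.5 · 12.4 = 96.1.

Deadweight loss = 96.1 thousand.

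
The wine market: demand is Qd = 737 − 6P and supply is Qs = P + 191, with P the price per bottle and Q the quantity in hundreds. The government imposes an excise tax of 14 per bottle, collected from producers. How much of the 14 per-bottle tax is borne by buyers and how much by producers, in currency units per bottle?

Without the tax, 737 − 6P = P + 191 gives 7P = 546, so P* = 78 and Q* = 269.
With the tax collected from producers, supply shifts: Qs = (P − 14) + 191.
New equilibrium: buyers pay 80, producers receive 66, Q = 257. (Wedge: Pb − Ps = 14.)
Burden on buyers: 2; on producers: 12. (They sum to 14.)
The less price-elastic side of the market bears the larger share of a per-unit tax.

Buyers bear 2 per bottle; producers bear 12 per bottle.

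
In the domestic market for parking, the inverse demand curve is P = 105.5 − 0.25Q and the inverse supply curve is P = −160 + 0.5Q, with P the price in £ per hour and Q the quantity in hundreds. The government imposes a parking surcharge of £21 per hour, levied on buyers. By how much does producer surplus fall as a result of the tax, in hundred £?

Producer surplus falls by £4760 hundred.

Inverting to Q(P) form: Qd = 422 − 4P; Qs = 2P + 320.
Before the tax: set 422 − 4P = 2P + 320 → P* = £17, Q* = 354.
With the tax collected from buyers, demand (in seller-price terms) shifts: Qd = 422 − 4(P + 21).
Solving gives Q = 326 with buyers paying £24 and producers receiving £3 (the £21 wedge).
ΔPS is the trapezoid between Q = 326 and Q = 354 of height £14: ½ · (354 + 326) · 14 = £4760.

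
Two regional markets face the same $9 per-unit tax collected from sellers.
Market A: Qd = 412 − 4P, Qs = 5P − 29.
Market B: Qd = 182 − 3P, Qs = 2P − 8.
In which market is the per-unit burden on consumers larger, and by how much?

Market A, by $1.4.

Market A: pre-tax P* = $49, Q* = 216; post-tax Q = 196; per-unit burden on consumers = $5.
Market B: pre-tax P* = $38, Q* = 68; post-tax Q = 57.2; per-unit burden on consumers = $3.6.
Difference: $5 vs $3.6 → market A is larger by $1.4.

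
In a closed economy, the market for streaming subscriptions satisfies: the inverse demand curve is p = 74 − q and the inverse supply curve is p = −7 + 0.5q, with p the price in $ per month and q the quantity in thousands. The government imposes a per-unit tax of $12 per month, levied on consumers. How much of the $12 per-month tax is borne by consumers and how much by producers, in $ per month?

Consumers bear $8 per month; producers bear $4 per month.

Inverting to q(p) form: qd = 74 − p; qs = 2p + 14.
Before the tax: set 74 − p = 2p + 14 → p* = $20, q* = 54.
With the tax collected from consumers, demand (in seller-price terms) shifts: qd = 74 − (p + 12).
Solving gives q = 46 with consumers paying $28 and producers receiving $16 (the $12 wedge).
Burden on consumers: $8; on producers: $4. (They sum to $12.)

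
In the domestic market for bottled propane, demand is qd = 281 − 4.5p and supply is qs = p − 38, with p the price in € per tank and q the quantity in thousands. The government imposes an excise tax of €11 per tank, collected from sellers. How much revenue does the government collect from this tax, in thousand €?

Without the tax, 281 − 4.5p = p − 38 gives 5.5p = 319, so p* = €58 and q* = 20.
With the tax collected from sellers, supply shifts: qs = (p − 11) − 38.
New equilibrium: buyers pay €60, sellers receive €49, q = 11. (Wedge: pb − ps = 11.)
Revenue = t · Q = 11 · 11 = €121.

Tax revenue = €121 thousand.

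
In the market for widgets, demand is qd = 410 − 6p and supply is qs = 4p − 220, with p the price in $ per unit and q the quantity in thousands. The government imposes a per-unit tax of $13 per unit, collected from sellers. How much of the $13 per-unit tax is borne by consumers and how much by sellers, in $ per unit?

Without the tax, 410 − 6p = 4p − 220 gives 10p = 630, so p* = $63 and q* = 32.
With the tax collected from sellers, supply shifts: qs = 4(p − 13) − 220.
Solving gives q = 0.8 with consumers paying $68.2 and sellers receiving $55.2 (the $13 wedge).
Burden on consumers: $5.2; on sellers: $7.8. (They sum to $13.)
The less price-elastic side of the market bears the larger share of a per-unit tax.

Consumers bear $5.2 per unit; sellers bear $7.8 per unit.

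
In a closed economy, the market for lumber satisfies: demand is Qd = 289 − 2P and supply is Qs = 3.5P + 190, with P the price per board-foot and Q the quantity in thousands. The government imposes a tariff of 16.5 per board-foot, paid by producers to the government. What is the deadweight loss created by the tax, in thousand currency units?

Before the tax: set 289 − 2P = 3.5P + 190 → P* = 18, Q* = 253.
With the tax collected from producers, supply shifts: Qs = 3.5(P − 16.5) + 190.
New equilibrium: consumers pay 28.5, producers receive 12, Q = 232. (Wedge: Pb − Ps = 16.5.)
Quantity falls by |ΔQ| = |253 − 232| = 21.
DWL = ½ · t · |ΔQ| = ½ · 16.5 · 21 = 173.25.

Deadweight loss = 173.25 thousand.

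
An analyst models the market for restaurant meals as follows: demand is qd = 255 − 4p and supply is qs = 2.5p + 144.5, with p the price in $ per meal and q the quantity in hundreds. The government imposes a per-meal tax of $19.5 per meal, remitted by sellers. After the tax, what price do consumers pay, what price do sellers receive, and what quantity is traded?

Consumers pay $24.5; sellers receive $5; quantity = 157.

Without the tax, 255 − 4p = 2.5p + 144.5 gives 6.5p = 110.5, so p* = $17 and q* = 187.
With the tax collected from sellers, supply shifts: qs = 2.5(p − 19.5) + 144.5.
New equilibrium: consumers pay $24.5, sellers receive $5, q = 157. (Wedge: pb − ps = 19.5.)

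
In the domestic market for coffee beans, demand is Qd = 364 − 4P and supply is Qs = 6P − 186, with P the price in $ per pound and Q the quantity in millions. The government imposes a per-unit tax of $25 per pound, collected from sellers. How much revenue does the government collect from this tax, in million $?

Before the tax: set 364 − 4P = 6P − 186 → P* = $55, Q* = 144.
With the tax collected from sellers, supply shifts: Qs = 6(P − 25) − 186.
Solving gives Q = 84 with consumers paying $70 and sellers receiving $45 (the $25 wedge).
Revenue = t · Q = 25 · 84 = $2100.

Tax revenue = $2100 million.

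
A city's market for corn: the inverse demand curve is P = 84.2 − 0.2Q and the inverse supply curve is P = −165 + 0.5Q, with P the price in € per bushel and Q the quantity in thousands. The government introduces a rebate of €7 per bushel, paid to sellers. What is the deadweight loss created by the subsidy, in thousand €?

Inverting to Q(P) form: Qd = 421 − 5P; Qs = 2P + 330.
Without the subsidy, 421 − 5P = 2P + 330 gives 7P = 91, so P* = €13 and Q* = 356.
With a per-unit subsidy paid to sellers, each receives P + 7 per unit sold, so supply becomes Qs = 2(P + 7) + 330.
New equilibrium: consumers pay €11, sellers receive €18, Q = 366. (Wedge: Pb − Ps = −7.)
Quantity rises by |ΔQ| = |356 − 366| = 10.
DWL = ½ · t · |ΔQ| = ½ · 7 · 10 = €35.

Deadweight loss = €35 thousand.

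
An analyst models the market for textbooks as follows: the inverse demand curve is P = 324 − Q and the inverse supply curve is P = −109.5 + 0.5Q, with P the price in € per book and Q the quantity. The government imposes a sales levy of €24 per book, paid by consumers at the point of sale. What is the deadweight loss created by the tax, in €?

Rewrite in direct form: Qd = 324 − P and Qs = 2P + 219.
Without the tax, 324 − P = 2P + 219 gives 3P = 105, so P* = €35 and Q* = 289.
With the tax collected from consumers, demand (in seller-price terms) shifts: Qd = 324 − (P + 24).
Solving gives Q = 273 with consumers paying €51 and sellers receiving €27 (the €24 wedge).
Quantity falls by |ΔQ| = |289 − 273| = 16.
DWL = ½ · t · |ΔQ| = ½ · 24 · 16 = €192.

Deadweight loss = €192.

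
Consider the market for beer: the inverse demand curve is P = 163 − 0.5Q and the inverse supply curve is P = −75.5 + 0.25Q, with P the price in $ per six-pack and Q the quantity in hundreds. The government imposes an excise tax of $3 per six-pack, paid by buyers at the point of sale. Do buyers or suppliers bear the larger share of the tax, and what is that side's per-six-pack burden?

Rewrite in direct form: Qd = 326 − 2P and Qs = 4P + 302.
Before the tax: set 326 − 2P = 4P + 302 → P* = $4, Q* = 318.
With the tax collected from buyers, demand (in seller-price terms) shifts: Qd = 326 − 2(P + 3).
New equilibrium: buyers pay $6, suppliers receive $3, Q = 314. (Wedge: Pb − Ps = 3.)
Per-six-pack burden: buyers $2, suppliers $1.
Buyers take the larger share because demand is less price-elastic here (demand slope 2 vs supply slope 4).

Buyers bear the larger share: $2 per six-pack.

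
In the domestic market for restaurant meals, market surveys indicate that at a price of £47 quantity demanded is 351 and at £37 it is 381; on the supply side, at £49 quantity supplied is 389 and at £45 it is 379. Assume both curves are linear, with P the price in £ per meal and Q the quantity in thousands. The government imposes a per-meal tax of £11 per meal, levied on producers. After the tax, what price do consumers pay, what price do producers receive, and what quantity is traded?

Consumers pay £46; producers receive £35; quantity = 354.

Demand slope: (381 − 351)/(37 − 47) = -3, so Qd = 492 − 3P.
Supply slope: (379 − 389)/(45 − 49) = 2.5, so Qs = 2.5P + 266.5.
Without the tax, 492 − 3P = 2.5P + 266.5 gives 5.5P = 225.5, so P* = £41 and Q* = 369.
With the tax collected from producers, supply shifts: Qs = 2.5(P − 11) + 266.5.
New equilibrium: consumers pay £46, producers receive £35, Q = 354. (Wedge: Pb − Ps = 11.)
The less price-elastic side of the market bears the larger share of a per-unit tax.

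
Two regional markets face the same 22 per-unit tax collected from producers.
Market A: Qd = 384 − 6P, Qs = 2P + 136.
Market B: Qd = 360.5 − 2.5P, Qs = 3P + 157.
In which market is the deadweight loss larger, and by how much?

Market A: pre-tax P* = 31, Q* = 198; post-tax Q = 165; deadweight loss = 363.
Market B: pre-tax P* = 37, Q* = 268; post-tax Q = 238; deadweight loss = 330.
Difference: 363 vs 330 → market A is larger by 33.

Market A, by 33.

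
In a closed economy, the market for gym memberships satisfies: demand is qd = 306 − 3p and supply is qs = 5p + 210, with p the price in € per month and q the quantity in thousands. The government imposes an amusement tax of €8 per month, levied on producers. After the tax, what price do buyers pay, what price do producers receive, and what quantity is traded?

Buyers pay €17; producers receive €9; quantity = 255.

Before the tax: set 306 − 3p = 5p + 210 → p* = €12, q* = 270.
With the tax collected from producers, supply shifts: qs = 5(p − 8) + 210.
Solving gives q = 255 with buyers paying €17 and producers receiving €9 (the €8 wedge).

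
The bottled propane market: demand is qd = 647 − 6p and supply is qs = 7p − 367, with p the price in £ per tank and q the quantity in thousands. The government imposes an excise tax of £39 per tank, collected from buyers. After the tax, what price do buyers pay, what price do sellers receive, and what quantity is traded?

Buyers pay £99; sellers receive £60; quantity = 53.

Without the tax, 647 − 6p = 7p − 367 gives 13p = 1014, so p* = £78 and q* = 179.
With the tax collected from buyers, demand (in seller-price terms) shifts: qd = 647 − 6(p + 39).
New equilibrium: buyers pay £99, sellers receive £60, q = 53. (Wedge: pb − ps = 39.)
The less price-elastic side of the market bears the larger share of a per-unit tax.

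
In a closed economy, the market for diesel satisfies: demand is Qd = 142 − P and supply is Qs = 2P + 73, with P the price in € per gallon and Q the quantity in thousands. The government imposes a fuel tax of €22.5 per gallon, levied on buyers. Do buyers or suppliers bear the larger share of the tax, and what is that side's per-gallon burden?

Buyers bear the larger share: €15 per gallon.

Before the tax: set 142 − P = 2P + 73 → P* = €23, Q* = 119.
With the tax collected from buyers, demand (in seller-price terms) shifts: Qd = 142 − (P + 22.5).
Solving gives Q = 104 with buyers paying €38 and suppliers receiving €15.5 (the €22.5 wedge).
Per-gallon burden: buyers €15, suppliers €7.5.
Buyers take the larger share because demand is less price-elastic here (demand slope 1 vs supply slope 2).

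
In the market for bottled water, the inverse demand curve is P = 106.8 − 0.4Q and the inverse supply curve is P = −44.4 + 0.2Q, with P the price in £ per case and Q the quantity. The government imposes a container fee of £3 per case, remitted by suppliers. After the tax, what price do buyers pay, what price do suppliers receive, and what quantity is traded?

Rewrite in direct form: Qd = 267 − 2.5P and Qs = 5P + 222.
Before the tax: set 267 − 2.5P = 5P + 222 → P* = £6, Q* = 252.
With the tax collected from suppliers, supply shifts: Qs = 5(P − 3) + 222.
New equilibrium: buyers pay £8, suppliers receive £5, Q = 247. (Wedge: Pb − Ps = 3.)
The less price-elastic side of the market bears the larger share of a per-unit tax.

Buyers pay £8; suppliers receive £5; quantity = 247.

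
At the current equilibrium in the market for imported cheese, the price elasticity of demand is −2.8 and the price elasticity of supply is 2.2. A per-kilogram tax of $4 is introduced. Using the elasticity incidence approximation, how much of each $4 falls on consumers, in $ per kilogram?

Consumers bear ≈ $1.76 per kilogram.

Incidence ratio: consumers' share ≈ εs / (εs + |εd|) = 2.2 / (2.2 + 2.8) = 0.44.
So consumers bear ≈ 0.44 × $4 = $1.76; sellers bear $2.24.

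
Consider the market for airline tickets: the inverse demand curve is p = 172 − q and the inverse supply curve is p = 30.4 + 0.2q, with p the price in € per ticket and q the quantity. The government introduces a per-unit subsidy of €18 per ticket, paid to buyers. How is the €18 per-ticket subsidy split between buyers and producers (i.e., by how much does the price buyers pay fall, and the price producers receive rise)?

Rewrite in direct form: qd = 172 − p and qs = 5p − 152.
Before the subsidy: set 172 − p = 5p − 152 → p* = €54, q* = 118.
With a per-unit subsidy paid to buyers, each effectively pays p − 18, so demand becomes qd = 172 − (p − 18).
Solving gives q = 133 with buyers paying €39 and producers receiving €57 (the €18 wedge).
Gain to buyers: €15; to producers: €3. (They sum to €18.)

Buyers gain €15 per ticket; producers gain €3 per ticket.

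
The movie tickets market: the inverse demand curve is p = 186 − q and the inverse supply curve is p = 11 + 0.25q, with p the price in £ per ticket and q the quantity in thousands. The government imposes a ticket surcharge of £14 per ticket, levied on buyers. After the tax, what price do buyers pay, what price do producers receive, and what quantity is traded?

Rewrite in direct form: qd = 186 − p and qs = 4p − 44.
Before the tax: set 186 − p = 4p − 44 → p* = £46, q* = 140.
With the tax collected from buyers, demand (in seller-price terms) shifts: qd = 186 − (p + 14).
New equilibrium: buyers pay £57.2, producers receive £43.2, q = 128.8. (Wedge: pb − ps = 14.)

Buyers pay £57.2; producers receive £43.2; quantity = 128.8.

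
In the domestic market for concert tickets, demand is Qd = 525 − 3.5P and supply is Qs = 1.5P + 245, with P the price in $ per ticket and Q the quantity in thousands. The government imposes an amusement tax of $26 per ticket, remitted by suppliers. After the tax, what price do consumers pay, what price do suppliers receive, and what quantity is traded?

Before the tax: set 525 − 3.5P = 1.5P + 245 → P* = $56, Q* = 329.
With the tax collected from suppliers, supply shifts: Qs = 1.5(P − 26) + 245.
Solving gives Q = 301.7 with consumers paying $63.8 and suppliers receiving $37.8 (the $26 wedge).
The less price-elastic side of the market bears the larger share of a per-unit tax.

Consumers pay $63.8; suppliers receive $37.8; quantity = 301.7.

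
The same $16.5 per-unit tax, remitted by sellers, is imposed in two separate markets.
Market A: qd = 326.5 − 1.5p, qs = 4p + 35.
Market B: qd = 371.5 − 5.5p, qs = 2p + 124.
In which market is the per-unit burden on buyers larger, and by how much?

Market A, by $7.6.

Market A: pre-tax p* = $53, q* = 247; post-tax q = 229; per-unit burden on buyers = $12.
Market B: pre-tax p* = $33, q* = 190; post-tax q = 165.8; per-unit burden on buyers = $4.4.
Difference: $12 vs $4.4 → market A is larger by $7.6.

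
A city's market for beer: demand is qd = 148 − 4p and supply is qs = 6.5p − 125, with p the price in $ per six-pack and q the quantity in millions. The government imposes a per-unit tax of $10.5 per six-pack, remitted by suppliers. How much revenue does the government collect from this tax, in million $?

Without the tax, 148 − 4p = 6.5p − 125 gives 10.5p = 273, so p* = $26 and q* = 44.
With the tax collected from suppliers, supply shifts: qs = 6.5(p − 10.5) − 125.
New equilibrium: buyers pay $32.5, suppliers receive $22, q = 18. (Wedge: pb − ps = 10.5.)
Revenue = t · Q = 10.5 · 18 = $189.

Tax revenue = $189 million.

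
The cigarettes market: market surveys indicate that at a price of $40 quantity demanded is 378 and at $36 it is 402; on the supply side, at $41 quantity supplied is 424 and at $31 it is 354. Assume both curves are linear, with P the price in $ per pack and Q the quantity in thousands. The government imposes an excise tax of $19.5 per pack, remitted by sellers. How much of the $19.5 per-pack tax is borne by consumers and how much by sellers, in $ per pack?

Consumers bear $10.5 per pack; sellers bear $9 per pack.

Demand slope: (402 − 378)/(36 − 40) = -6, so Qd = 618 − 6P.
Supply slope: (354 − 424)/(31 − 41) = 7, so Qs = 7P + 137.
Before the tax: set 618 − 6P = 7P + 137 → P* = $37, Q* = 396.
With the tax collected from sellers, supply shifts: Qs = 7(P − 19.5) + 137.
Solving gives Q = 333 with consumers paying $47.5 and sellers receiving $28 (the $19.5 wedge).
Burden on consumers: $10.5; on sellers: $9. (They sum to $19.5.)
The less price-elastic side of the market bears the larger share of a per-unit tax.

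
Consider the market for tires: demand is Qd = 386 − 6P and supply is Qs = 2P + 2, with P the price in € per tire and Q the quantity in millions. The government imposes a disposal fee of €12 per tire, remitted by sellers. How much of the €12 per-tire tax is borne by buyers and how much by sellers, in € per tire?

Before the tax: set 386 − 6P = 2P + 2 → P* = €48, Q* = 98.
With the tax collected from sellers, supply shifts: Qs = 2(P − 12) + 2.
Solving gives Q = 80 with buyers paying €51 and sellers receiving €39 (the €12 wedge).
Burden on buyers: €3; on sellers: €9. (They sum to €12.)

Buyers bear €3 per tire; sellers bear €9 per tire.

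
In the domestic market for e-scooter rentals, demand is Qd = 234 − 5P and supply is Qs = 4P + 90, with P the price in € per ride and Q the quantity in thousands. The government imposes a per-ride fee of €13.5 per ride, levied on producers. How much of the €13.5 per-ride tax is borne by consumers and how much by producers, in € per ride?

Consumers bear €6 per ride; producers bear €7.5 per ride.

Without the tax, 234 − 5P = 4P + 90 gives 9P = 144, so P* = €16 and Q* = 154.
With the tax collected from producers, supply shifts: Qs = 4(P − 13.5) + 90.
Solving gives Q = 124 with consumers paying €22 and producers receiving €8.5 (the €13.5 wedge).
Burden on consumers: €6; on producers: €7.5. (They sum to €13.5.)
The less price-elastic side of the market bears the larger share of a per-unit tax.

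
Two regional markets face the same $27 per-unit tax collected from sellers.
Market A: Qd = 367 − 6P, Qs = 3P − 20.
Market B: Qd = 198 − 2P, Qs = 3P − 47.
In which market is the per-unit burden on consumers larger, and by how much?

Market A: pre-tax P* = $43, Q* = 109; post-tax Q = 55; per-unit burden on consumers = $9.
Market B: pre-tax P* = $49, Q* = 100; post-tax Q = 67.6; per-unit burden on consumers = $16.2.
Difference: $9 vs $16.2 → market B is larger by $7.2.

Market B, by $7.2.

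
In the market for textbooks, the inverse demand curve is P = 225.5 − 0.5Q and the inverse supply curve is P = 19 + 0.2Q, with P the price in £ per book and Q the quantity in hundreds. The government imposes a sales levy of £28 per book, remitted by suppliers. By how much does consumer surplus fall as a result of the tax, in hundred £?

Consumer surplus falls by £5500 hundred.

Rewrite in direct form: Qd = 451 − 2P and Qs = 5P − 95.
Without the tax, 451 − 2P = 5P − 95 gives 7P = 546, so P* = £78 and Q* = 295.
With the tax collected from suppliers, supply shifts: Qs = 5(P − 28) − 95.
New equilibrium: buyers pay £98, suppliers receive £70, Q = 255. (Wedge: Pb − Ps = 28.)
ΔCS is the trapezoid between Q = 255 and Q = 295 of height £20: ½ · (295 + 255) · 20 = £5500.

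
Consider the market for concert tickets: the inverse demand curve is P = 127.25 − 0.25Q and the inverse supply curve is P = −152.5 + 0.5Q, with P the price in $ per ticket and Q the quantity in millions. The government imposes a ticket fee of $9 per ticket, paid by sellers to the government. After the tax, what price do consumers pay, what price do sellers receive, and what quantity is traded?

Consumers pay $37; sellers receive $28; quantity = 361.

Inverting to Q(P) form: Qd = 509 − 4P; Qs = 2P + 305.
Without the tax, 509 − 4P = 2P + 305 gives 6P = 204, so P* = $34 and Q* = 373.
With the tax collected from sellers, supply shifts: Qs = 2(P − 9) + 305.
Solving gives Q = 361 with consumers paying $37 and sellers receiving $28 (the $9 wedge).
The less price-elastic side of the market bears the larger share of a per-unit tax.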